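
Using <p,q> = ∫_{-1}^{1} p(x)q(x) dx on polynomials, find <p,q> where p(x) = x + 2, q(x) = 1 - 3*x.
<p,q> = 2

Expand the product: p(x)·q(x) = -3*x^2 - 5*x + 2.
∫_{-1}^{1} of each monomial x^k gives [2/(k+1) if k even, 0 if k odd]. Integrating term-by-term (or equivalently evaluating the antiderivative F(x) = -x^3 - 5*x^2/2 + 2*x at the endpoints):
  F(1) − F(−1) = -3/2 − (-7/2) = 2.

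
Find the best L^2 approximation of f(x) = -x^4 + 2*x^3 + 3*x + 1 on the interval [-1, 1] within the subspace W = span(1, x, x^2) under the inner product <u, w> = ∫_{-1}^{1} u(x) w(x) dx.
g(x) = -6*x^2/7 + 21*x/5 + 38/35

The best approximation g ∈ W is the orthogonal projection of f onto W. Writing g = a_0 + a_1 x + a_2 x^2, the coefficients solve the normal equations G · a = b where
  G_{ij} = <φ_i, φ_j> and b_i = <f, φ_i>, with φ_0 = 1, φ_1 = x, φ_2 = x^2.
G =
  [2, 0, 2/3]
  [0, 2/3, 0]
  [2/3, 0, 2/5],
b = (8/5, 14/5, 8/21).
Solving gives a_0 = 38/35, a_1 = 21/5, a_2 = -6/7, so
  g(x) = -6*x^2/7 + 21*x/5 + 38/35.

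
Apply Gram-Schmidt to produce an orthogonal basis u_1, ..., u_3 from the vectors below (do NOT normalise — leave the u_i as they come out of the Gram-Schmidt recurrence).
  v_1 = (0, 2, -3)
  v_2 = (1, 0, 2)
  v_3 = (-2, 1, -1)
Orthogonal basis:
  u_1 = (0, 2, -3)
  u_2 = (1, 12/13, 8/13)
  u_3 = (-36/29, 27/29, 18/29)

Apply the Gram-Schmidt recurrence
  u_1 = v_1
  u_i = v_i − Σ_{j<i} ((v_i · u_j) / (u_j · u_j)) · u_j.

Step by step this gives:
  u_1 = (0, 2, -3)
  u_2 = (1, 12/13, 8/13)
  u_3 = (-36/29, 27/29, 18/29)

Orthogonality check:
  u_2 · u_1 = 0 (should be 0)
  u_3 · u_1 = 0 (should be 0)
  u_3 · u_2 = 0 (should be 0)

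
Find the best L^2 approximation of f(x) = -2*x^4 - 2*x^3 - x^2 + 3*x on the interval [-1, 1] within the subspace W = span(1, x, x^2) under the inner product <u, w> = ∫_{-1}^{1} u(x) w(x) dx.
g(x) = -19*x^2/7 + 9*x/5 + 6/35

The best approximation g ∈ W is the orthogonal projection of f onto W. Writing g = a_0 + a_1 x + a_2 x^2, the coefficients solve the normal equations G · a = b where
  G_{ij} = <φ_i, φ_j> and b_i = <f, φ_i>, with φ_0 = 1, φ_1 = x, φ_2 = x^2.
G =
  [2, 0, 2/3]
  [0, 2/3, 0]
  [2/3, 0, 2/5],
b = (-22/15, 6/5, -34/35).
Solving gives a_0 = 6/35, a_1 = 9/5, a_2 = -19/7, so
  g(x) = -19*x^2/7 + 9*x/5 + 6/35.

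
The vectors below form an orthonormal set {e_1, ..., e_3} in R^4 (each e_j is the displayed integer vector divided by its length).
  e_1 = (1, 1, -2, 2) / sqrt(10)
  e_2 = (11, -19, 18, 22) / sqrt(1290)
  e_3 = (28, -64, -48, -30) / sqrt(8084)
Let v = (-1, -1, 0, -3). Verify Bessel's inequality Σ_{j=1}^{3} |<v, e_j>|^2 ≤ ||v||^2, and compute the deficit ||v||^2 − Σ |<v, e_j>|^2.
Σ |<v, e_j>|^2 = 1547/141; ||v||^2 = 11; deficit = 4/141

Write each e_j = u_j / sqrt(<u_j, u_j>) where u_j is the displayed integer vector. Then <v, e_j> = <v, u_j> / sqrt(<u_j, u_j>), so |<v, e_j>|^2 = <v, u_j>^2 / <u_j, u_j>.
Coefficients: <v, e_1> = -8/sqrt(10), <v, e_2> = -58/sqrt(1290), <v, e_3> = 126/sqrt(8084).
Square and sum: Σ |<v, e_j>|^2 = 1547/141.
Compute ||v||^2 = v·v = 11.
Deficit = 11 − 1547/141 = 4/141 ≥ 0, confirming Bessel's inequality. (The deficit equals ||v − Σ <v,e_j> e_j||^2, the squared distance from v to span{e_j}.)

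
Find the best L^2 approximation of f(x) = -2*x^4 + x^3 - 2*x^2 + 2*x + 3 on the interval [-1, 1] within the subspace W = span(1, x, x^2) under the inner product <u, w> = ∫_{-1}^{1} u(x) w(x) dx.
g(x) = -26*x^2/7 + 13*x/5 + 111/35

The best approximation g ∈ W is the orthogonal projection of f onto W. Writing g = a_0 + a_1 x + a_2 x^2, the coefficients solve the normal equations G · a = b where
  G_{ij} = <φ_i, φ_j> and b_i = <f, φ_i>, with φ_0 = 1, φ_1 = x, φ_2 = x^2.
G =
  [2, 0, 2/3]
  [0, 2/3, 0]
  [2/3, 0, 2/5],
b = (58/15, 26/15, 22/35).
Solving gives a_0 = 111/35, a_1 = 13/5, a_2 = -26/7, so
  g(x) = -26*x^2/7 + 13*x/5 + 111/35.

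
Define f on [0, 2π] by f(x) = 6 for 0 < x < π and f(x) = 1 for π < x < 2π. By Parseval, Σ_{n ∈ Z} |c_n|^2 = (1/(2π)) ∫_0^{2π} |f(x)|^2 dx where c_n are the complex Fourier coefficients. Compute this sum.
Σ |c_n|^2 = 37/2

Parseval equates the L^2 energy of f (normalised by 1/(2π)) with the ℓ^2 sum of its Fourier coefficients: (1/(2π)) ∫_0^{2π} |f|^2 = Σ |c_n|^2.
Compute the left side: (1/(2π)) [∫_0^π 6^2 dx + ∫_π^{2π} 1^2 dx] = (1/(2π)) · (36π + 1π) = (36 + 1)/2 = 37/2.
So Σ_{n ∈ Z} |c_n|^2 = 37/2.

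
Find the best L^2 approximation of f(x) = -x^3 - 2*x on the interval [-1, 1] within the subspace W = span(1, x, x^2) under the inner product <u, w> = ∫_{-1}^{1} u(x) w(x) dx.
g(x) = -13*x/5

The best approximation g ∈ W is the orthogonal projection of f onto W. Writing g = a_0 + a_1 x + a_2 x^2, the coefficients solve the normal equations G · a = b where
  G_{ij} = <φ_i, φ_j> and b_i = <f, φ_i>, with φ_0 = 1, φ_1 = x, φ_2 = x^2.
G =
  [2, 0, 2/3]
  [0, 2/3, 0]
  [2/3, 0, 2/5],
b = (0, -26/15, 0).
Solving gives a_0 = 0, a_1 = -13/5, a_2 = 0, so
  g(x) = -13*x/5.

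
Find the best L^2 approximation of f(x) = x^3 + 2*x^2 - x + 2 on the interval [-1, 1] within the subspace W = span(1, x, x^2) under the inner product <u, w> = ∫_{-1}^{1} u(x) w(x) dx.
g(x) = 2*x^2 - 2*x/5 + 2

The best approximation g ∈ W is the orthogonal projection of f onto W. Writing g = a_0 + a_1 x + a_2 x^2, the coefficients solve the normal equations G · a = b where
  G_{ij} = <φ_i, φ_j> and b_i = <f, φ_i>, with φ_0 = 1, φ_1 = x, φ_2 = x^2.
G =
  [2, 0, 2/3]
  [0, 2/3, 0]
  [2/3, 0, 2/5],
b = (16/3, -4/15, 32/15).
Solving gives a_0 = 2, a_1 = -2/5, a_2 = 2, so
  g(x) = 2*x^2 - 2*x/5 + 2.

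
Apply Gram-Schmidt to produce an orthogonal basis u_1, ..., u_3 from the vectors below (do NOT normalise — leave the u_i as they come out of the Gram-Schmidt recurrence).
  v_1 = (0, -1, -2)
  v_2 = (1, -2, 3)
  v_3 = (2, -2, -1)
Orthogonal basis:
  u_1 = (0, -1, -2)
  u_2 = (1, -14/5, 7/5)
  u_3 = (77/54, 11/27, -11/54)

Apply the Gram-Schmidt recurrence
  u_1 = v_1
  u_i = v_i − Σ_{j<i} ((v_i · u_j) / (u_j · u_j)) · u_j.

Step by step this gives:
  u_1 = (0, -1, -2)
  u_2 = (1, -14/5, 7/5)
  u_3 = (77/54, 11/27, -11/54)

Orthogonality check:
  u_2 · u_1 = 0 (should be 0)
  u_3 · u_1 = 0 (should be 0)
  u_3 · u_2 = 0 (should be 0)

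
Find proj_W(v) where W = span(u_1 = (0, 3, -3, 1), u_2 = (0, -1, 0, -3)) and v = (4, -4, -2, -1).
proj_W(v) = (0, -25/22, 6/11, -43/22)

Set up U = [u_1 | ... | u_2] ∈ R^(4×2). The projector onto W = col(U) is P = U (U^T U)^(-1) U^T.
Compute U^T U =
  [19, -6]
  [-6, 10],
and U^T v = (-7, 7).
Solve U^T U · c = U^T v for the coefficients: c = (-2/11, 13/22). The projection is proj_W(v) = U c.
Check: (v - proj_W(v)) · u_1 = 0  (should be 0).
Check: (v - proj_W(v)) · u_2 = 0  (should be 0).
Result: proj_W(v) = (0, -25/22, 6/11, -43/22).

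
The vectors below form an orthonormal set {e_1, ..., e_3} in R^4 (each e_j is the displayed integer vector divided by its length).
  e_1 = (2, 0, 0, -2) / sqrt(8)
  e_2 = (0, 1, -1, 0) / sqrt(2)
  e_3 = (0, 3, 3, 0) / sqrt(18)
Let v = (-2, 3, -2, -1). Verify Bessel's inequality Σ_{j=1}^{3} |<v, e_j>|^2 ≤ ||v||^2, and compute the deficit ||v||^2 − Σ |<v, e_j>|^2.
Σ |<v, e_j>|^2 = 27/2; ||v||^2 = 18; deficit = 9/2

Write each e_j = u_j / sqrt(<u_j, u_j>) where u_j is the displayed integer vector. Then <v, e_j> = <v, u_j> / sqrt(<u_j, u_j>), so |<v, e_j>|^2 = <v, u_j>^2 / <u_j, u_j>.
Coefficients: <v, e_1> = -2/sqrt(8), <v, e_2> = 5/sqrt(2), <v, e_3> = 3/sqrt(18).
Square and sum: Σ |<v, e_j>|^2 = 27/2.
Compute ||v||^2 = v·v = 18.
Deficit = 18 − 27/2 = 9/2 ≥ 0, confirming Bessel's inequality. (The deficit equals ||v − Σ <v,e_j> e_j||^2, the squared distance from v to span{e_j}.)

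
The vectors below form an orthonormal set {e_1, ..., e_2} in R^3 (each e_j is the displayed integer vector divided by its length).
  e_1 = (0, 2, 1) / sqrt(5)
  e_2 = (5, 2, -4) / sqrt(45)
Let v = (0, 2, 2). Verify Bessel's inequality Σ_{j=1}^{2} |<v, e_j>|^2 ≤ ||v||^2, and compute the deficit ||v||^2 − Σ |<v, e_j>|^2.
Σ |<v, e_j>|^2 = 68/9; ||v||^2 = 8; deficit = 4/9

Write each e_j = u_j / sqrt(<u_j, u_j>) where u_j is the displayed integer vector. Then <v, e_j> = <v, u_j> / sqrt(<u_j, u_j>), so |<v, e_j>|^2 = <v, u_j>^2 / <u_j, u_j>.
Coefficients: <v, e_1> = 6/sqrt(5), <v, e_2> = -4/sqrt(45).
Square and sum: Σ |<v, e_j>|^2 = 68/9.
Compute ||v||^2 = v·v = 8.
Deficit = 8 − 68/9 = 4/9 ≥ 0, confirming Bessel's inequality. (The deficit equals ||v − Σ <v,e_j> e_j||^2, the squared distance from v to span{e_j}.)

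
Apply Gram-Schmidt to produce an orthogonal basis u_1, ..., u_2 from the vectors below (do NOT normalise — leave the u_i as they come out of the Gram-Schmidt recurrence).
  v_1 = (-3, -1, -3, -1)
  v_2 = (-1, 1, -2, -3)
Orthogonal basis:
  u_1 = (-3, -1, -3, -1)
  u_2 = (13/20, 31/20, -7/20, -49/20)

Apply the Gram-Schmidt recurrence
  u_1 = v_1
  u_i = v_i − Σ_{j<i} ((v_i · u_j) / (u_j · u_j)) · u_j.

Step by step this gives:
  u_1 = (-3, -1, -3, -1)
  u_2 = (13/20, 31/20, -7/20, -49/20)

Orthogonality check:
  u_2 · u_1 = 0 (should be 0)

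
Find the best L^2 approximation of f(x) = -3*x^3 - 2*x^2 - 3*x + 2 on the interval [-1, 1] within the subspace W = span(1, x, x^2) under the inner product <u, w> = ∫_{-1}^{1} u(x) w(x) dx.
g(x) = -2*x^2 - 24*x/5 + 2

The best approximation g ∈ W is the orthogonal projection of f onto W. Writing g = a_0 + a_1 x + a_2 x^2, the coefficients solve the normal equations G · a = b where
  G_{ij} = <φ_i, φ_j> and b_i = <f, φ_i>, with φ_0 = 1, φ_1 = x, φ_2 = x^2.
G =
  [2, 0, 2/3]
  [0, 2/3, 0]
  [2/3, 0, 2/5],
b = (8/3, -16/5, 8/15).
Solving gives a_0 = 2, a_1 = -24/5, a_2 = -2, so
  g(x) = -2*x^2 - 24*x/5 + 2.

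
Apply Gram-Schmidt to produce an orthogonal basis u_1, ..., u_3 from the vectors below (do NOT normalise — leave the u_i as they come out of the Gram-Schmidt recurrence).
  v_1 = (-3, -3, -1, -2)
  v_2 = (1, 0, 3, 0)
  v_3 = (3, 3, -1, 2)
Orthogonal basis:
  u_1 = (-3, -3, -1, -2)
  u_2 = (5/23, -18/23, 63/23, -12/23)
  u_3 = (39/97, -24/97, -13/97, -16/97)

Apply the Gram-Schmidt recurrence
  u_1 = v_1
  u_i = v_i − Σ_{j<i} ((v_i · u_j) / (u_j · u_j)) · u_j.

Step by step this gives:
  u_1 = (-3, -3, -1, -2)
  u_2 = (5/23, -18/23, 63/23, -12/23)
  u_3 = (39/97, -24/97, -13/97, -16/97)

Orthogonality check:
  u_2 · u_1 = 0 (should be 0)
  u_3 · u_1 = 0 (should be 0)
  u_3 · u_2 = 0 (should be 0)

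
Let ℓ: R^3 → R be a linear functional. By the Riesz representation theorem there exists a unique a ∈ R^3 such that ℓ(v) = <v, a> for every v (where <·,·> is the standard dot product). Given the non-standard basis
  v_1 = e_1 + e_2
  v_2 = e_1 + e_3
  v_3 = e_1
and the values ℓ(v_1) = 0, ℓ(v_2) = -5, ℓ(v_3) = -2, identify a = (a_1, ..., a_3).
a = (-2, 2, -3)

Write a = (a_1, ..., a_3) in the standard basis. For each basis vector v_i, ℓ(v_i) = <v_i, a> is a linear equation in the a_j's. Collect the n equations into a matrix system V a = ℓ, where row i of V is v_i (expressed in the standard basis). Since V is invertible (lower-triangular with 1s on the diagonal, up to permutation), solve by back-substitution:
  V =
[[1, 1, 0],
 [1, 0, 1],
 [1, 0, 0]]
  V a = (0, -5, -2)
Solving gives a = (-2, 2, -3).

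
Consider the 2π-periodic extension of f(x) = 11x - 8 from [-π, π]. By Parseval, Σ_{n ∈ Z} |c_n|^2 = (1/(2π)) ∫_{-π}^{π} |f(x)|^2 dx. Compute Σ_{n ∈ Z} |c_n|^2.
Σ |c_n|^2 = 121π^2/3 + 64

Expand and integrate term by term over [-π, π]:
  ∫ (11x)^2 dx = 121·(2π^3/3); ∫ 2·11·(-8)·x dx = 0 (odd integrand); ∫ (-8)^2 dx = 64·2π.
So (1/(2π)) ∫_{-π}^{π} (11x - 8)^2 dx = 121π^2/3 + 64 = 121π^2/3 + 64.
Parseval ⇒ Σ |c_n|^2 = 121π^2/3 + 64.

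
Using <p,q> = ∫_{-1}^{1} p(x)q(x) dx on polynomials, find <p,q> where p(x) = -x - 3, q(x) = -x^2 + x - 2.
<p,q> = 40/3

Expand the product: p(x)·q(x) = x^3 + 2*x^2 - x + 6.
∫_{-1}^{1} of each monomial x^k gives [2/(k+1) if k even, 0 if k odd]. Integrating term-by-term (or equivalently evaluating the antiderivative F(x) = x^4/4 + 2*x^3/3 - x^2/2 + 6*x at the endpoints):
  F(1) − F(−1) = 77/12 − (-83/12) = 40/3.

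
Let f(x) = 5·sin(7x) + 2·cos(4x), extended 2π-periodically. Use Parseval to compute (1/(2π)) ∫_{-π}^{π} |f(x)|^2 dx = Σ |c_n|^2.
Σ |c_n|^2 = 29/2

Expand |f|^2 and use orthogonality of {sin(nx), cos(mx)} on [-π, π]:
  ∫_{-π}^{π} sin(nx)^2 dx = π, ∫ cos(mx)^2 dx = π, and cross terms integrate to 0.
So ∫_{-π}^{π} f(x)^2 dx = 5^2 · π + 2^2 · π = (25 + 4)π.
Divide by 2π: (25 + 4)/2 = 29/2.
By Parseval, this equals Σ |c_n|^2.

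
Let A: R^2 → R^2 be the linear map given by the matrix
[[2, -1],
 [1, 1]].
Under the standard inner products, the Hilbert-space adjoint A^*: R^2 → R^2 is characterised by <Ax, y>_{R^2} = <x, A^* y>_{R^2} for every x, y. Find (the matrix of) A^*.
A^* = A^T =
[[2, 1],
 [-1, 1]]

For real matrices with standard dot products, the defining identity <Ax, y> = <x, A^* y> gives (Ax)^T y = x^T (A^*) y, i.e. x^T A^T y = x^T (A^*) y. Since this holds for all x, y, we must have A^* = A^T. Therefore
A^* =
[[2, 1],
 [-1, 1]].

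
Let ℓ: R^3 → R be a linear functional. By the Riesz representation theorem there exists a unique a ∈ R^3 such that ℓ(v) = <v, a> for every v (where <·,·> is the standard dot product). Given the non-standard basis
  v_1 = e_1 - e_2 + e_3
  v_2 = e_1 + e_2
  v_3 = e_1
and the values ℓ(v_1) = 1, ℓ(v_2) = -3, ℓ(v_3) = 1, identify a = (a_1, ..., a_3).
a = (1, -4, -4)

Write a = (a_1, ..., a_3) in the standard basis. For each basis vector v_i, ℓ(v_i) = <v_i, a> is a linear equation in the a_j's. Collect the n equations into a matrix system V a = ℓ, where row i of V is v_i (expressed in the standard basis). Since V is invertible (lower-triangular with 1s on the diagonal, up to permutation), solve by back-substitution:
  V =
[[1, -1, 1],
 [1, 1, 0],
 [1, 0, 0]]
  V a = (1, -3, 1)
Solving gives a = (1, -4, -4).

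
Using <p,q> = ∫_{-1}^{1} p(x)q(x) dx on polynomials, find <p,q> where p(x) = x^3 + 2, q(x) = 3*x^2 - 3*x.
<p,q> = 14/5

Expand the product: p(x)·q(x) = 3*x^5 - 3*x^4 + 6*x^2 - 6*x.
∫_{-1}^{1} of each monomial x^k gives [2/(k+1) if k even, 0 if k odd]. Integrating term-by-term (or equivalently evaluating the antiderivative F(x) = x^6/2 - 3*x^5/5 + 2*x^3 - 3*x^2 at the endpoints):
  F(1) − F(−1) = -11/10 − (-39/10) = 14/5.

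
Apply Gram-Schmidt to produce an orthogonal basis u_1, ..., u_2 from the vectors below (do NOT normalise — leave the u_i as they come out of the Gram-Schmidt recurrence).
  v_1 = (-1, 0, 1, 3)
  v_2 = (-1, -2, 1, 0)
Orthogonal basis:
  u_1 = (-1, 0, 1, 3)
  u_2 = (-9/11, -2, 9/11, -6/11)

Apply the Gram-Schmidt recurrence
  u_1 = v_1
  u_i = v_i − Σ_{j<i} ((v_i · u_j) / (u_j · u_j)) · u_j.

Step by step this gives:
  u_1 = (-1, 0, 1, 3)
  u_2 = (-9/11, -2, 9/11, -6/11)

Orthogonality check:
  u_2 · u_1 = 0 (should be 0)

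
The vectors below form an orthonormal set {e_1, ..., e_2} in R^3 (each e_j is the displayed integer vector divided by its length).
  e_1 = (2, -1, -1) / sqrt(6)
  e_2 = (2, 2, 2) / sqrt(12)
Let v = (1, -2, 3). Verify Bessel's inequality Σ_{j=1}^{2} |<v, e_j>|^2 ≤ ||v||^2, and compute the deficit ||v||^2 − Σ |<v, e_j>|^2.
Σ |<v, e_j>|^2 = 3/2; ||v||^2 = 14; deficit = 25/2

Write each e_j = u_j / sqrt(<u_j, u_j>) where u_j is the displayed integer vector. Then <v, e_j> = <v, u_j> / sqrt(<u_j, u_j>), so |<v, e_j>|^2 = <v, u_j>^2 / <u_j, u_j>.
Coefficients: <v, e_1> = 1/sqrt(6), <v, e_2> = 4/sqrt(12).
Square and sum: Σ |<v, e_j>|^2 = 3/2.
Compute ||v||^2 = v·v = 14.
Deficit = 14 − 3/2 = 25/2 ≥ 0, confirming Bessel's inequality. (The deficit equals ||v − Σ <v,e_j> e_j||^2, the squared distance from v to span{e_j}.)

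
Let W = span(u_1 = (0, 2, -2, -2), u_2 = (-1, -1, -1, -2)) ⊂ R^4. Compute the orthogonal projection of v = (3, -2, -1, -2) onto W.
proj_W(v) = (-10/17, -11/17, -9/17, -19/17)

Set up U = [u_1 | ... | u_2] ∈ R^(4×2). The projector onto W = col(U) is P = U (U^T U)^(-1) U^T.
Compute U^T U =
  [12, 4]
  [4, 7],
and U^T v = (2, 4).
Solve U^T U · c = U^T v for the coefficients: c = (-1/34, 10/17). The projection is proj_W(v) = U c.
Check: (v - proj_W(v)) · u_1 = 0  (should be 0).
Check: (v - proj_W(v)) · u_2 = 0  (should be 0).
Result: proj_W(v) = (-10/17, -11/17, -9/17, -19/17).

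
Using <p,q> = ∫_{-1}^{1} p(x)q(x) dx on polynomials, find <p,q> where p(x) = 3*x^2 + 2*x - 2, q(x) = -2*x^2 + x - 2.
<p,q> = 28/5

Expand the product: p(x)·q(x) = -6*x^4 - x^3 - 6*x + 4.
∫_{-1}^{1} of each monomial x^k gives [2/(k+1) if k even, 0 if k odd]. Integrating term-by-term (or equivalently evaluating the antiderivative F(x) = -6*x^5/5 - x^4/4 - 3*x^2 + 4*x at the endpoints):
  F(1) − F(−1) = -9/20 − (-121/20) = 28/5.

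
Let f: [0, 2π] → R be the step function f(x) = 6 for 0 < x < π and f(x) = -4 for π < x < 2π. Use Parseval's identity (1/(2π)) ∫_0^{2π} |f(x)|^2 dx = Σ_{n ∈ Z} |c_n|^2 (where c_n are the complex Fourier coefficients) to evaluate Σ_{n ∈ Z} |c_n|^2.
Σ |c_n|^2 = 26

Parseval equates the L^2 energy of f (normalised by 1/(2π)) with the ℓ^2 sum of its Fourier coefficients: (1/(2π)) ∫_0^{2π} |f|^2 = Σ |c_n|^2.
Compute the left side: (1/(2π)) [∫_0^π 6^2 dx + ∫_π^{2π} (-4)^2 dx] = (1/(2π)) · (36π + 16π) = (36 + 16)/2 = 26.
So Σ_{n ∈ Z} |c_n|^2 = 26.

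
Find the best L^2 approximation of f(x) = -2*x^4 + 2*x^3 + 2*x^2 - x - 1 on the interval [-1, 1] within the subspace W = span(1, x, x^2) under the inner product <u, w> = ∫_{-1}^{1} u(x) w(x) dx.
g(x) = 2*x^2/7 + x/5 - 29/35

The best approximation g ∈ W is the orthogonal projection of f onto W. Writing g = a_0 + a_1 x + a_2 x^2, the coefficients solve the normal equations G · a = b where
  G_{ij} = <φ_i, φ_j> and b_i = <f, φ_i>, with φ_0 = 1, φ_1 = x, φ_2 = x^2.
G =
  [2, 0, 2/3]
  [0, 2/3, 0]
  [2/3, 0, 2/5],
b = (-22/15, 2/15, -46/105).
Solving gives a_0 = -29/35, a_1 = 1/5, a_2 = 2/7, so
  g(x) = 2*x^2/7 + x/5 - 29/35.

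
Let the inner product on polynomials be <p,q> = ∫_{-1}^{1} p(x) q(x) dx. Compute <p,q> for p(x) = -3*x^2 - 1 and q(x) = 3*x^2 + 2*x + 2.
<p,q> = -68/5

Expand the product: p(x)·q(x) = -9*x^4 - 6*x^3 - 9*x^2 - 2*x - 2.
∫_{-1}^{1} of each monomial x^k gives [2/(k+1) if k even, 0 if k odd]. Integrating term-by-term (or equivalently evaluating the antiderivative F(x) = -9*x^5/5 - 3*x^4/2 - 3*x^3 - x^2 - 2*x at the endpoints):
  F(1) − F(−1) = -93/10 − (43/10) = -68/5.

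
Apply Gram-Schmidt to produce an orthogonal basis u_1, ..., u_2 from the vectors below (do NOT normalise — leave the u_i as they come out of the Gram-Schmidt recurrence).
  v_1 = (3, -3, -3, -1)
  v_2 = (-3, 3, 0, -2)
Orthogonal basis:
  u_1 = (3, -3, -3, -1)
  u_2 = (-9/7, 9/7, -12/7, -18/7)

Apply the Gram-Schmidt recurrence
  u_1 = v_1
  u_i = v_i − Σ_{j<i} ((v_i · u_j) / (u_j · u_j)) · u_j.

Step by step this gives:
  u_1 = (3, -3, -3, -1)
  u_2 = (-9/7, 9/7, -12/7, -18/7)

Orthogonality check:
  u_2 · u_1 = 0 (should be 0)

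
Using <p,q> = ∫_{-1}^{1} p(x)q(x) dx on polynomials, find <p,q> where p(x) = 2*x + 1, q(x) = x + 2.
<p,q> = 16/3

Expand the product: p(x)·q(x) = 2*x^2 + 5*x + 2.
∫_{-1}^{1} of each monomial x^k gives [2/(k+1) if k even, 0 if k odd]. Integrating term-by-term (or equivalently evaluating the antiderivative F(x) = 2*x^3/3 + 5*x^2/2 + 2*x at the endpoints):
  F(1) − F(−1) = 31/6 − (-1/6) = 16/3.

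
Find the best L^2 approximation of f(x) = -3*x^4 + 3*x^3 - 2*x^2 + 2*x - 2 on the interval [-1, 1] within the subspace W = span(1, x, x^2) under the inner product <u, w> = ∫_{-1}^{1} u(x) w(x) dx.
g(x) = -32*x^2/7 + 19*x/5 - 61/35

The best approximation g ∈ W is the orthogonal projection of f onto W. Writing g = a_0 + a_1 x + a_2 x^2, the coefficients solve the normal equations G · a = b where
  G_{ij} = <φ_i, φ_j> and b_i = <f, φ_i>, with φ_0 = 1, φ_1 = x, φ_2 = x^2.
G =
  [2, 0, 2/3]
  [0, 2/3, 0]
  [2/3, 0, 2/5],
b = (-98/15, 38/15, -314/105).
Solving gives a_0 = -61/35, a_1 = 19/5, a_2 = -32/7, so
  g(x) = -32*x^2/7 + 19*x/5 - 61/35.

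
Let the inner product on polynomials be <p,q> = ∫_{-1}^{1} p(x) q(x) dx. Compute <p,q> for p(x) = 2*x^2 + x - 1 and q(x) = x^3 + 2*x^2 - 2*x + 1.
<p,q> = -4/3

Expand the product: p(x)·q(x) = 2*x^5 + 5*x^4 - 3*x^3 - 2*x^2 + 3*x - 1.
∫_{-1}^{1} of each monomial x^k gives [2/(k+1) if k even, 0 if k odd]. Integrating term-by-term (or equivalently evaluating the antiderivative F(x) = x^6/3 + x^5 - 3*x^4/4 - 2*x^3/3 + 3*x^2/2 - x at the endpoints):
  F(1) − F(−1) = 5/12 − (7/4) = -4/3.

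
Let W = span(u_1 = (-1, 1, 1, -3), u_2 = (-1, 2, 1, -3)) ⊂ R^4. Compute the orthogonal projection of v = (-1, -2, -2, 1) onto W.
proj_W(v) = (4/11, -2, -4/11, 12/11)

Set up U = [u_1 | ... | u_2] ∈ R^(4×2). The projector onto W = col(U) is P = U (U^T U)^(-1) U^T.
Compute U^T U =
  [12, 13]
  [13, 15],
and U^T v = (-6, -8).
Solve U^T U · c = U^T v for the coefficients: c = (14/11, -18/11). The projection is proj_W(v) = U c.
Check: (v - proj_W(v)) · u_1 = 0  (should be 0).
Check: (v - proj_W(v)) · u_2 = 0  (should be 0).
Result: proj_W(v) = (4/11, -2, -4/11, 12/11).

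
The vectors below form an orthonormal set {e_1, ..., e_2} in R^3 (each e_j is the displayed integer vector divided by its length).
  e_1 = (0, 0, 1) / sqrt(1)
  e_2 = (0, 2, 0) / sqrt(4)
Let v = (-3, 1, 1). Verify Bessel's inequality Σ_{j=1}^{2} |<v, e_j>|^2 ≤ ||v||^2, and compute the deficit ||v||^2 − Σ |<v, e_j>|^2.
Σ |<v, e_j>|^2 = 2; ||v||^2 = 11; deficit = 9

Write each e_j = u_j / sqrt(<u_j, u_j>) where u_j is the displayed integer vector. Then <v, e_j> = <v, u_j> / sqrt(<u_j, u_j>), so |<v, e_j>|^2 = <v, u_j>^2 / <u_j, u_j>.
Coefficients: <v, e_1> = 1/sqrt(1), <v, e_2> = 2/sqrt(4).
Square and sum: Σ |<v, e_j>|^2 = 2.
Compute ||v||^2 = v·v = 11.
Deficit = 11 − 2 = 9 ≥ 0, confirming Bessel's inequality. (The deficit equals ||v − Σ <v,e_j> e_j||^2, the squared distance from v to span{e_j}.)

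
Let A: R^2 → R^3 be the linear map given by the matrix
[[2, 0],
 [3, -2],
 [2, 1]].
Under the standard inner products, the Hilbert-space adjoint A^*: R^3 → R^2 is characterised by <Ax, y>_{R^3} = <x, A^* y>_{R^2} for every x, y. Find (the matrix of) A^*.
A^* = A^T =
[[2, 3, 2],
 [0, -2, 1]]

For real matrices with standard dot products, the defining identity <Ax, y> = <x, A^* y> gives (Ax)^T y = x^T (A^*) y, i.e. x^T A^T y = x^T (A^*) y. Since this holds for all x, y, we must have A^* = A^T. Therefore
A^* =
[[2, 3, 2],
 [0, -2, 1]].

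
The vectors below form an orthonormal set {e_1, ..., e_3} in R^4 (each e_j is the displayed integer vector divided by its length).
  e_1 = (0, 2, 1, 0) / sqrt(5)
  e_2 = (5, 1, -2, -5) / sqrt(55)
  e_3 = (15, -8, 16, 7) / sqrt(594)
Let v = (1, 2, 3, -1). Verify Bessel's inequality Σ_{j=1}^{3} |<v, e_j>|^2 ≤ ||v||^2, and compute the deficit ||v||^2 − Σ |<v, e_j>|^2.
Σ |<v, e_j>|^2 = 355/27; ||v||^2 = 15; deficit = 50/27

Write each e_j = u_j / sqrt(<u_j, u_j>) where u_j is the displayed integer vector. Then <v, e_j> = <v, u_j> / sqrt(<u_j, u_j>), so |<v, e_j>|^2 = <v, u_j>^2 / <u_j, u_j>.
Coefficients: <v, e_1> = 7/sqrt(5), <v, e_2> = 6/sqrt(55), <v, e_3> = 40/sqrt(594).
Square and sum: Σ |<v, e_j>|^2 = 355/27.
Compute ||v||^2 = v·v = 15.
Deficit = 15 − 355/27 = 50/27 ≥ 0, confirming Bessel's inequality. (The deficit equals ||v − Σ <v,e_j> e_j||^2, the squared distance from v to span{e_j}.)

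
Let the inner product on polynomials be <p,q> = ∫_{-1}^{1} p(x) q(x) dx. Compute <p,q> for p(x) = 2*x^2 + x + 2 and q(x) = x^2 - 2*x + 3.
<p,q> = 84/5

Expand the product: p(x)·q(x) = 2*x^4 - 3*x^3 + 6*x^2 - x + 6.
∫_{-1}^{1} of each monomial x^k gives [2/(k+1) if k even, 0 if k odd]. Integrating term-by-term (or equivalently evaluating the antiderivative F(x) = 2*x^5/5 - 3*x^4/4 + 2*x^3 - x^2/2 + 6*x at the endpoints):
  F(1) − F(−1) = 143/20 − (-193/20) = 84/5.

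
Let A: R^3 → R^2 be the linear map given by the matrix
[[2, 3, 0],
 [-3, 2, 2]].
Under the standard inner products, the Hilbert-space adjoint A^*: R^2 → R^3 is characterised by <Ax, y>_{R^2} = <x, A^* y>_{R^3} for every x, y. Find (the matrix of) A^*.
A^* = A^T =
[[2, -3],
 [3, 2],
 [0, 2]]

For real matrices with standard dot products, the defining identity <Ax, y> = <x, A^* y> gives (Ax)^T y = x^T (A^*) y, i.e. x^T A^T y = x^T (A^*) y. Since this holds for all x, y, we must have A^* = A^T. Therefore
A^* =
[[2, -3],
 [3, 2],
 [0, 2]].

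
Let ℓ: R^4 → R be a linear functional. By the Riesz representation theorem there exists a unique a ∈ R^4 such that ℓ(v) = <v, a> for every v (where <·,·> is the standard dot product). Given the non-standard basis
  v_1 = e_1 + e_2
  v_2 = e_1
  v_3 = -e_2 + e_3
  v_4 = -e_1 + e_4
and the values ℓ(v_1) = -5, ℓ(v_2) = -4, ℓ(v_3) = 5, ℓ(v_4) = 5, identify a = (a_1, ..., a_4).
a = (-4, -1, 4, 1)

Write a = (a_1, ..., a_4) in the standard basis. For each basis vector v_i, ℓ(v_i) = <v_i, a> is a linear equation in the a_j's. Collect the n equations into a matrix system V a = ℓ, where row i of V is v_i (expressed in the standard basis). Since V is invertible (lower-triangular with 1s on the diagonal, up to permutation), solve by back-substitution:
  V =
[[1, 1, 0, 0],
 [1, 0, 0, 0],
 [0, -1, 1, 0],
 [-1, 0, 0, 1]]
  V a = (-5, -4, 5, 5)
Solving gives a = (-4, -1, 4, 1).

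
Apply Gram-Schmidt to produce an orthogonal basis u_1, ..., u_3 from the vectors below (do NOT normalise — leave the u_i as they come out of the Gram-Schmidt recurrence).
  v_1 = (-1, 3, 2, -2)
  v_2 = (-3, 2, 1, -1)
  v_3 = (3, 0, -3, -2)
Orthogonal basis:
  u_1 = (-1, 3, 2, -2)
  u_2 = (-41/18, -1/6, -4/9, 4/9)
  u_3 = (13/101, 65/101, -298/101, -207/101)

Apply the Gram-Schmidt recurrence
  u_1 = v_1
  u_i = v_i − Σ_{j<i} ((v_i · u_j) / (u_j · u_j)) · u_j.

Step by step this gives:
  u_1 = (-1, 3, 2, -2)
  u_2 = (-41/18, -1/6, -4/9, 4/9)
  u_3 = (13/101, 65/101, -298/101, -207/101)

Orthogonality check:
  u_2 · u_1 = 0 (should be 0)
  u_3 · u_1 = 0 (should be 0)
  u_3 · u_2 = 0 (should be 0)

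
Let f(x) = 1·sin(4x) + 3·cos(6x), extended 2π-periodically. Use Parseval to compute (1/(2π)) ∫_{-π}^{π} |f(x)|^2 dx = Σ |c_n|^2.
Σ |c_n|^2 = 5

Expand |f|^2 and use orthogonality of {sin(nx), cos(mx)} on [-π, π]:
  ∫_{-π}^{π} sin(nx)^2 dx = π, ∫ cos(mx)^2 dx = π, and cross terms integrate to 0.
So ∫_{-π}^{π} f(x)^2 dx = 1^2 · π + 3^2 · π = (1 + 9)π.
Divide by 2π: (1 + 9)/2 = 5.
By Parseval, this equals Σ |c_n|^2.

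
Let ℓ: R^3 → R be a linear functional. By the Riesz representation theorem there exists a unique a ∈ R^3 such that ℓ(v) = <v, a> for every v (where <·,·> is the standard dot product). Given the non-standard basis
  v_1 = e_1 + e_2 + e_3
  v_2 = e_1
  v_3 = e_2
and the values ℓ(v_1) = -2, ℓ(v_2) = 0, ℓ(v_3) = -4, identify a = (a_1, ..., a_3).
a = (0, -4, 2)

Write a = (a_1, ..., a_3) in the standard basis. For each basis vector v_i, ℓ(v_i) = <v_i, a> is a linear equation in the a_j's. Collect the n equations into a matrix system V a = ℓ, where row i of V is v_i (expressed in the standard basis). Since V is invertible (lower-triangular with 1s on the diagonal, up to permutation), solve by back-substitution:
  V =
[[1, 1, 1],
 [1, 0, 0],
 [0, 1, 0]]
  V a = (-2, 0, -4)
Solving gives a = (0, -4, 2).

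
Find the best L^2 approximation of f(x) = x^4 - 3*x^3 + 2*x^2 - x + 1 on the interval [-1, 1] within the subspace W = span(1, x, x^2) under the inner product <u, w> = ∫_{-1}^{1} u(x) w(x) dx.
g(x) = 20*x^2/7 - 14*x/5 + 32/35

The best approximation g ∈ W is the orthogonal projection of f onto W. Writing g = a_0 + a_1 x + a_2 x^2, the coefficients solve the normal equations G · a = b where
  G_{ij} = <φ_i, φ_j> and b_i = <f, φ_i>, with φ_0 = 1, φ_1 = x, φ_2 = x^2.
G =
  [2, 0, 2/3]
  [0, 2/3, 0]
  [2/3, 0, 2/5],
b = (56/15, -28/15, 184/105).
Solving gives a_0 = 32/35, a_1 = -14/5, a_2 = 20/7, so
  g(x) = 20*x^2/7 - 14*x/5 + 32/35.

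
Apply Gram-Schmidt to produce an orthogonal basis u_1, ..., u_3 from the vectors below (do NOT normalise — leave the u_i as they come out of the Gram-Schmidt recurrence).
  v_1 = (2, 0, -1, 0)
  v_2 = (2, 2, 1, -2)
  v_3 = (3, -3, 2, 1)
Orthogonal basis:
  u_1 = (2, 0, -1, 0)
  u_2 = (4/5, 2, 8/5, -2)
  u_3 = (11/7, -18/7, 22/7, 4/7)

Apply the Gram-Schmidt recurrence
  u_1 = v_1
  u_i = v_i − Σ_{j<i} ((v_i · u_j) / (u_j · u_j)) · u_j.

Step by step this gives:
  u_1 = (2, 0, -1, 0)
  u_2 = (4/5, 2, 8/5, -2)
  u_3 = (11/7, -18/7, 22/7, 4/7)

Orthogonality check:
  u_2 · u_1 = 0 (should be 0)
  u_3 · u_1 = 0 (should be 0)
  u_3 · u_2 = 0 (should be 0)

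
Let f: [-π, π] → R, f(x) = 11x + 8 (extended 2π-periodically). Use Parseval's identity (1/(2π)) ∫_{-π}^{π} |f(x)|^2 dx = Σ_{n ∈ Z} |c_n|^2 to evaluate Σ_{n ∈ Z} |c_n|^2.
Σ |c_n|^2 = 121π^2/3 + 64

Expand and integrate term by term over [-π, π]:
  ∫ (11x)^2 dx = 121·(2π^3/3); ∫ 2·11·(8)·x dx = 0 (odd integrand); ∫ 8^2 dx = 64·2π.
So (1/(2π)) ∫_{-π}^{π} (11x + 8)^2 dx = 121π^2/3 + 64 = 121π^2/3 + 64.
Parseval ⇒ Σ |c_n|^2 = 121π^2/3 + 64.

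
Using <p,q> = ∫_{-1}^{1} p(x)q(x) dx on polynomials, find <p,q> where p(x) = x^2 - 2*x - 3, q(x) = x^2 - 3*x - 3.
<p,q> = 92/5

Expand the product: p(x)·q(x) = x^4 - 5*x^3 + 15*x + 9.
∫_{-1}^{1} of each monomial x^k gives [2/(k+1) if k even, 0 if k odd]. Integrating term-by-term (or equivalently evaluating the antiderivative F(x) = x^5/5 - 5*x^4/4 + 15*x^2/2 + 9*x at the endpoints):
  F(1) − F(−1) = 309/20 − (-59/20) = 92/5.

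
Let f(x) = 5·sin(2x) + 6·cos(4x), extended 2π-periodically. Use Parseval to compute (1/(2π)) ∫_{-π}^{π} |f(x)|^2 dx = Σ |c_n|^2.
Σ |c_n|^2 = 61/2

Expand |f|^2 and use orthogonality of {sin(nx), cos(mx)} on [-π, π]:
  ∫_{-π}^{π} sin(nx)^2 dx = π, ∫ cos(mx)^2 dx = π, and cross terms integrate to 0.
So ∫_{-π}^{π} f(x)^2 dx = 5^2 · π + 6^2 · π = (25 + 36)π.
Divide by 2π: (25 + 36)/2 = 61/2.
By Parseval, this equals Σ |c_n|^2.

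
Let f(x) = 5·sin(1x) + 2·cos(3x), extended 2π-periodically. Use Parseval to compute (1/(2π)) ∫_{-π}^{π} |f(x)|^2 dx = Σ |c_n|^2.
Σ |c_n|^2 = 29/2

Expand |f|^2 and use orthogonality of {sin(nx), cos(mx)} on [-π, π]:
  ∫_{-π}^{π} sin(nx)^2 dx = π, ∫ cos(mx)^2 dx = π, and cross terms integrate to 0.
So ∫_{-π}^{π} f(x)^2 dx = 5^2 · π + 2^2 · π = (25 + 4)π.
Divide by 2π: (25 + 4)/2 = 29/2.
By Parseval, this equals Σ |c_n|^2.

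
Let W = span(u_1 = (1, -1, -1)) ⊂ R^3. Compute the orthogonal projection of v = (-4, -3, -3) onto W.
proj_W(v) = (2/3, -2/3, -2/3)

Set up U = [u_1 | ... | u_1] ∈ R^(3×1). The projector onto W = col(U) is P = U (U^T U)^(-1) U^T.
Compute U^T U =
  [3],
and U^T v = (2).
Solve U^T U · c = U^T v for the coefficients: c = (2/3). The projection is proj_W(v) = U c.
Check: (v - proj_W(v)) · u_1 = 0  (should be 0).
Result: proj_W(v) = (2/3, -2/3, -2/3).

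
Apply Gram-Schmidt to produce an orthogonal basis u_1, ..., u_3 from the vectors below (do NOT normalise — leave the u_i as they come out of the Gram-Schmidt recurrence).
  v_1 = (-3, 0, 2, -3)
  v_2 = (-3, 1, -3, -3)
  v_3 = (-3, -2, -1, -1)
Orthogonal basis:
  u_1 = (-3, 0, 2, -3)
  u_2 = (-15/11, 1, -45/11, -15/11)
  u_3 = (-273/236, -555/236, -111/236, 199/236)

Apply the Gram-Schmidt recurrence
  u_1 = v_1
  u_i = v_i − Σ_{j<i} ((v_i · u_j) / (u_j · u_j)) · u_j.

Step by step this gives:
  u_1 = (-3, 0, 2, -3)
  u_2 = (-15/11, 1, -45/11, -15/11)
  u_3 = (-273/236, -555/236, -111/236, 199/236)

Orthogonality check:
  u_2 · u_1 = 0 (should be 0)
  u_3 · u_1 = 0 (should be 0)
  u_3 · u_2 = 0 (should be 0)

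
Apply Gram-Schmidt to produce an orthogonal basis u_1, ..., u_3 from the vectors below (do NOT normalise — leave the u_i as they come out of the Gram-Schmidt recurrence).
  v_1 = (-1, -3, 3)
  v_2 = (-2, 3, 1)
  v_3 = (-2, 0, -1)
Orthogonal basis:
  u_1 = (-1, -3, 3)
  u_2 = (-42/19, 45/19, 31/19)
  u_3 = (-198/125, -33/50, -297/250)

Apply the Gram-Schmidt recurrence
  u_1 = v_1
  u_i = v_i − Σ_{j<i} ((v_i · u_j) / (u_j · u_j)) · u_j.

Step by step this gives:
  u_1 = (-1, -3, 3)
  u_2 = (-42/19, 45/19, 31/19)
  u_3 = (-198/125, -33/50, -297/250)

Orthogonality check:
  u_2 · u_1 = 0 (should be 0)
  u_3 · u_1 = 0 (should be 0)
  u_3 · u_2 = 0 (should be 0)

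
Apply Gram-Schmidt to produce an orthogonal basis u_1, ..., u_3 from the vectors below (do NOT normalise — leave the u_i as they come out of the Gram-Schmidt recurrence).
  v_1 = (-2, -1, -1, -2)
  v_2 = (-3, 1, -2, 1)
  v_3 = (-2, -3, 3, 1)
Orthogonal basis:
  u_1 = (-2, -1, -1, -2)
  u_2 = (-2, 3/2, -3/2, 2)
  u_3 = (-52/25, -61/25, 71/25, 47/25)

Apply the Gram-Schmidt recurrence
  u_1 = v_1
  u_i = v_i − Σ_{j<i} ((v_i · u_j) / (u_j · u_j)) · u_j.

Step by step this gives:
  u_1 = (-2, -1, -1, -2)
  u_2 = (-2, 3/2, -3/2, 2)
  u_3 = (-52/25, -61/25, 71/25, 47/25)

Orthogonality check:
  u_2 · u_1 = 0 (should be 0)
  u_3 · u_1 = 0 (should be 0)
  u_3 · u_2 = 0 (should be 0)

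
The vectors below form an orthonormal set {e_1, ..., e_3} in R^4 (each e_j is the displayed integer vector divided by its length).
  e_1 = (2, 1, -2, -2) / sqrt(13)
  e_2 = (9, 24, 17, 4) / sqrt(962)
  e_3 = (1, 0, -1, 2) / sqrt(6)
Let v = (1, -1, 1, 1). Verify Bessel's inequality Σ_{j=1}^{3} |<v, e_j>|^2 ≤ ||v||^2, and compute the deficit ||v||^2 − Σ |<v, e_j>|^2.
Σ |<v, e_j>|^2 = 155/111; ||v||^2 = 4; deficit = 289/111

Write each e_j = u_j / sqrt(<u_j, u_j>) where u_j is the displayed integer vector. Then <v, e_j> = <v, u_j> / sqrt(<u_j, u_j>), so |<v, e_j>|^2 = <v, u_j>^2 / <u_j, u_j>.
Coefficients: <v, e_1> = -3/sqrt(13), <v, e_2> = 6/sqrt(962), <v, e_3> = 2/sqrt(6).
Square and sum: Σ |<v, e_j>|^2 = 155/111.
Compute ||v||^2 = v·v = 4.
Deficit = 4 − 155/111 = 289/111 ≥ 0, confirming Bessel's inequality. (The deficit equals ||v − Σ <v,e_j> e_j||^2, the squared distance from v to span{e_j}.)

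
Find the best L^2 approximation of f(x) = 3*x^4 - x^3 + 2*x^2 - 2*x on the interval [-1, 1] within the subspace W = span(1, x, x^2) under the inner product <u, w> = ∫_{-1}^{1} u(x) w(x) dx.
g(x) = 32*x^2/7 - 13*x/5 - 9/35

The best approximation g ∈ W is the orthogonal projection of f onto W. Writing g = a_0 + a_1 x + a_2 x^2, the coefficients solve the normal equations G · a = b where
  G_{ij} = <φ_i, φ_j> and b_i = <f, φ_i>, with φ_0 = 1, φ_1 = x, φ_2 = x^2.
G =
  [2, 0, 2/3]
  [0, 2/3, 0]
  [2/3, 0, 2/5],
b = (38/15, -26/15, 58/35).
Solving gives a_0 = -9/35, a_1 = -13/5, a_2 = 32/7, so
  g(x) = 32*x^2/7 - 13*x/5 - 9/35.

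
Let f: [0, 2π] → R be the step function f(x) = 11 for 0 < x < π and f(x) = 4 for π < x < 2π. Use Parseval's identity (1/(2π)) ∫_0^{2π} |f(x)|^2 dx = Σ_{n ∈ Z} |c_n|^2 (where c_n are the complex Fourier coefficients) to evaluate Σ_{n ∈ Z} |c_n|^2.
Σ |c_n|^2 = 137/2

Parseval equates the L^2 energy of f (normalised by 1/(2π)) with the ℓ^2 sum of its Fourier coefficients: (1/(2π)) ∫_0^{2π} |f|^2 = Σ |c_n|^2.
Compute the left side: (1/(2π)) [∫_0^π 11^2 dx + ∫_π^{2π} 4^2 dx] = (1/(2π)) · (121π + 16π) = (121 + 16)/2 = 137/2.
So Σ_{n ∈ Z} |c_n|^2 = 137/2.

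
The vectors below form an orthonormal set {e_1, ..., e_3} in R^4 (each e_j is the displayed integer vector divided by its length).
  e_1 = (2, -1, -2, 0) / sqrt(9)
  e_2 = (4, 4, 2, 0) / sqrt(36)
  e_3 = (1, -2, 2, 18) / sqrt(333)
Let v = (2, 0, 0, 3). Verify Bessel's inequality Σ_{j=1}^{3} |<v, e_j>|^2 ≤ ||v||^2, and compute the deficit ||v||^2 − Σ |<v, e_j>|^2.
Σ |<v, e_j>|^2 = 480/37; ||v||^2 = 13; deficit = 1/37

Write each e_j = u_j / sqrt(<u_j, u_j>) where u_j is the displayed integer vector. Then <v, e_j> = <v, u_j> / sqrt(<u_j, u_j>), so |<v, e_j>|^2 = <v, u_j>^2 / <u_j, u_j>.
Coefficients: <v, e_1> = 4/sqrt(9), <v, e_2> = 8/sqrt(36), <v, e_3> = 56/sqrt(333).
Square and sum: Σ |<v, e_j>|^2 = 480/37.
Compute ||v||^2 = v·v = 13.
Deficit = 13 − 480/37 = 1/37 ≥ 0, confirming Bessel's inequality. (The deficit equals ||v − Σ <v,e_j> e_j||^2, the squared distance from v to span{e_j}.)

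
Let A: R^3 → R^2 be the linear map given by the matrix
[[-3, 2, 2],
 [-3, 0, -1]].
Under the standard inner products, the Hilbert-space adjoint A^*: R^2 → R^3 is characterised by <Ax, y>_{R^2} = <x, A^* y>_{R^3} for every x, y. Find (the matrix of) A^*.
A^* = A^T =
[[-3, -3],
 [2, 0],
 [2, -1]]

For real matrices with standard dot products, the defining identity <Ax, y> = <x, A^* y> gives (Ax)^T y = x^T (A^*) y, i.e. x^T A^T y = x^T (A^*) y. Since this holds for all x, y, we must have A^* = A^T. Therefore
A^* =
[[-3, -3],
 [2, 0],
 [2, -1]].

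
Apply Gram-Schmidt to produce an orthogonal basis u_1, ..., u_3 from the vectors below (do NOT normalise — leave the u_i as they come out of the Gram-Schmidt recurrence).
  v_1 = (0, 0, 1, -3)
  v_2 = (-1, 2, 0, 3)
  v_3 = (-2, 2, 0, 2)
Orthogonal basis:
  u_1 = (0, 0, 1, -3)
  u_2 = (-1, 2, 9/10, 3/10)
  u_3 = (-52/59, -14/59, -24/59, -8/59)

Apply the Gram-Schmidt recurrence
  u_1 = v_1
  u_i = v_i − Σ_{j<i} ((v_i · u_j) / (u_j · u_j)) · u_j.

Step by step this gives:
  u_1 = (0, 0, 1, -3)
  u_2 = (-1, 2, 9/10, 3/10)
  u_3 = (-52/59, -14/59, -24/59, -8/59)

Orthogonality check:
  u_2 · u_1 = 0 (should be 0)
  u_3 · u_1 = 0 (should be 0)
  u_3 · u_2 = 0 (should be 0)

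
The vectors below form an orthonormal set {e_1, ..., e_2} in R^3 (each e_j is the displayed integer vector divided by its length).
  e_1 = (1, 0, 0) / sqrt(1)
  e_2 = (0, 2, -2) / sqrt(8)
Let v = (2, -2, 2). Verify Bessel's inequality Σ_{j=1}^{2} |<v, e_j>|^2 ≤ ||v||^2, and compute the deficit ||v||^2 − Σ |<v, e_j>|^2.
Σ |<v, e_j>|^2 = 12; ||v||^2 = 12; deficit = 0

Write each e_j = u_j / sqrt(<u_j, u_j>) where u_j is the displayed integer vector. Then <v, e_j> = <v, u_j> / sqrt(<u_j, u_j>), so |<v, e_j>|^2 = <v, u_j>^2 / <u_j, u_j>.
Coefficients: <v, e_1> = 2/sqrt(1), <v, e_2> = -8/sqrt(8).
Square and sum: Σ |<v, e_j>|^2 = 12.
Compute ||v||^2 = v·v = 12.
Deficit = 12 − 12 = 0 ≥ 0, confirming Bessel's inequality. (The deficit equals ||v − Σ <v,e_j> e_j||^2, the squared distance from v to span{e_j}.)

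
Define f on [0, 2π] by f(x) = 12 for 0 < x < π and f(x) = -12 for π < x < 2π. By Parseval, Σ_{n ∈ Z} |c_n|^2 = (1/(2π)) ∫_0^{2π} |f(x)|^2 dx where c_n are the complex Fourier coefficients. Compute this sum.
Σ |c_n|^2 = 144

Parseval equates the L^2 energy of f (normalised by 1/(2π)) with the ℓ^2 sum of its Fourier coefficients: (1/(2π)) ∫_0^{2π} |f|^2 = Σ |c_n|^2.
Compute the left side: (1/(2π)) [∫_0^π 12^2 dx + ∫_π^{2π} (-12)^2 dx] = (1/(2π)) · (144π + 144π) = (144 + 144)/2 = 144.
So Σ_{n ∈ Z} |c_n|^2 = 144.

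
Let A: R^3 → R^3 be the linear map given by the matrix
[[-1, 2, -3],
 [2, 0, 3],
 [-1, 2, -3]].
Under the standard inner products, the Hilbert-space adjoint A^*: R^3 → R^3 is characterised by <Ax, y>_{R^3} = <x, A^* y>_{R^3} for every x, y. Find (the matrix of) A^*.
A^* = A^T =
[[-1, 2, -1],
 [2, 0, 2],
 [-3, 3, -3]]

For real matrices with standard dot products, the defining identity <Ax, y> = <x, A^* y> gives (Ax)^T y = x^T (A^*) y, i.e. x^T A^T y = x^T (A^*) y. Since this holds for all x, y, we must have A^* = A^T. Therefore
A^* =
[[-1, 2, -1],
 [2, 0, 2],
 [-3, 3, -3]].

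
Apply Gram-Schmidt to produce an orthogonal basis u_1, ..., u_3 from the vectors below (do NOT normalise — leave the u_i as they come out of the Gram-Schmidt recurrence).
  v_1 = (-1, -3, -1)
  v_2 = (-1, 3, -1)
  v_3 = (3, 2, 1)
Orthogonal basis:
  u_1 = (-1, -3, -1)
  u_2 = (-18/11, 12/11, -18/11)
  u_3 = (1, 0, -1)

Apply the Gram-Schmidt recurrence
  u_1 = v_1
  u_i = v_i − Σ_{j<i} ((v_i · u_j) / (u_j · u_j)) · u_j.

Step by step this gives:
  u_1 = (-1, -3, -1)
  u_2 = (-18/11, 12/11, -18/11)
  u_3 = (1, 0, -1)

Orthogonality check:
  u_2 · u_1 = 0 (should be 0)
  u_3 · u_1 = 0 (should be 0)
  u_3 · u_2 = 0 (should be 0)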